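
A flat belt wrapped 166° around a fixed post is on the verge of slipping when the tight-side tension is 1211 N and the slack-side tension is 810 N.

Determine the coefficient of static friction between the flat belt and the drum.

μ ≈ 0.139

T₂/T₁ = e^{μβ} → μ = ln(T₂/T₁)/β.
β = 166° = 2.897 rad.
μ = ln(1211/810)/2.897 = ln(1.495)/2.897 = 0.139.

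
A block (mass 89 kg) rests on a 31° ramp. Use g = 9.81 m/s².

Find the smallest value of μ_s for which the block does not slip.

μ_s,min ≈ 0.601

At the slip threshold m g sin θ = μ_s m g cos θ, so μ_s,min = tan θ.
μ_s,min = tan 31° = 0.601.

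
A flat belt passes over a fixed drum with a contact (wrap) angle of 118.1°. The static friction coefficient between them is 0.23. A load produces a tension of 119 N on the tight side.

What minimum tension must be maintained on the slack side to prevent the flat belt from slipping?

Capstan equation at impending slip: T_tight/T_slack = e^{μβ}.
β = 118.1° = 2.061 rad; e^{μβ} = e^{0.23×2.061} = 1.607.
T_slack = T_tight / e^{μβ} = 119 / 1.607 = 74.1 N.

T_min ≈ 74.1 N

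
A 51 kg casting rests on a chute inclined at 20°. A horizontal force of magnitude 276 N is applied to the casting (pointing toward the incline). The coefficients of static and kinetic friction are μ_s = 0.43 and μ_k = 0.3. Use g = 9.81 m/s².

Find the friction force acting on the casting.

f ≈ 88.2 N (down the incline)

Resolve perpendicular to the incline: N = m g cos θ + P sin θ = 51×9.81×cos 20° + 276×sin 20° = 564.5 N.
Parallel to the incline: P cos θ − m g sin θ = 259.4 − 171.1 = 88.24 N; the friction needed to balance this is 88.24 N acting down the slope.
Maximum static friction: μ_s N = 0.43 × 564.5 = 242.8 N.
|f_req| = 88.24 ≤ 242.8 N → the casting is in equilibrium; friction equals the required value.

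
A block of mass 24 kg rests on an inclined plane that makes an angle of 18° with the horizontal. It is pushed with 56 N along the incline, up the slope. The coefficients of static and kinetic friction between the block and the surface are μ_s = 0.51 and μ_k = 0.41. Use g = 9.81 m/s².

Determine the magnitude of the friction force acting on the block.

Normal force: N = m g cos θ = 24 × 9.81 × cos 18° = 223.9 N.
Parallel to the incline, ΣF = 0 gives f = m g sin θ − P = 72.75 − 56 = 16.75 N (up-slope positive).
The static-friction ceiling is μ_s N = 0.51 × 223.9 = 114.2 N.
Since |16.75| ≤ 114.2 N, the block remains in static equilibrium and friction takes exactly the required value.

f ≈ 16.8 N (up the incline)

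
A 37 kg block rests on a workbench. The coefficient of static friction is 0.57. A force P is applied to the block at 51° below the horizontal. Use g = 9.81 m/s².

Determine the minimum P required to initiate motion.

P ≈ 1110 N

N = m g + P sin α (the push presses the block into the workbench).
At impending slip, P cos α = μ_s N = μ_s (m g + P sin α).
Solving: P (cos α − μ_s sin α) = μ_s m g → P = 0.57×363/(cos 51° − 0.57 sin 51°) = 207/0.1863 = 1110 N.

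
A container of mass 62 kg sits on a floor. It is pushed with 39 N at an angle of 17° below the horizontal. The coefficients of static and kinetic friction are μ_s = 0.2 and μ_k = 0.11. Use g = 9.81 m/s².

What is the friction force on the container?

The vertical component of P adds to the normal force: N = m g + P sin α = 608.2 + 11.4 = 619.6 N.
For equilibrium, f = P cos α = 39×cos 17° = 37.3 N.
μ_s N = 0.2 × 619.6 = 123.9 N.
37.3 ≤ 123.9 N → static; friction equals the required 37.3 N.

f ≈ 37.3 N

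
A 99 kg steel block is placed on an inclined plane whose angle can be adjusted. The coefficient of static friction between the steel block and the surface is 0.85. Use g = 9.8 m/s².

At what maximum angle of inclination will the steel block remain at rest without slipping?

At the slip threshold, m g sin θ = μ_s · m g cos θ, so tan θ = μ_s.
θ_max = arctan(0.85) = 40.4°.

θ_max ≈ 40.4°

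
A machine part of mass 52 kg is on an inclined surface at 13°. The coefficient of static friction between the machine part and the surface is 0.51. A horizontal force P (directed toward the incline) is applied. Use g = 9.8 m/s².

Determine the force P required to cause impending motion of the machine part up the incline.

P ≈ 428 N

At impending motion up the slope, friction acts down-slope at its limit: f = μ_s N.
Perpendicular to the incline: N = m g cos θ + P sin θ.
Along the incline: P cos θ = m g sin θ + μ_s N = m g sin θ + μ_s (m g cos θ + P sin θ).
Solving, P (cos θ − μ_s sin θ) = m g (sin θ + μ_s cos θ), so P = 52×9.8×(sin 13° + 0.51 cos 13°)/(cos 13° − 0.51 sin 13°) = 510×0.7219/0.8596 = 428 N.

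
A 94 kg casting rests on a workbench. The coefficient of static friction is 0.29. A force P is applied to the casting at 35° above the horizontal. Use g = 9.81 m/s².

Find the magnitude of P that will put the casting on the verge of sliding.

N = m g − P sin α (the pull lifts the casting).
At impending slip, P cos α = μ_s N = μ_s (m g − P sin α).
Solving: P (cos α + μ_s sin α) = μ_s m g → P = 0.29×922/(cos 35° + 0.29 sin 35°) = 267/0.9855 = 271 N.

P ≈ 271 N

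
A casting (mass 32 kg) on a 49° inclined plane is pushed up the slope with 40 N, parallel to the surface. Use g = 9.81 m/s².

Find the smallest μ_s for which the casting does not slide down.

μ_s,min ≈ 0.956

N = m g cos θ = 206 N.
Friction must make up the shortfall along the incline: f = m g sin θ − P = 236.9 − 40 = 196.9 N.
At the threshold f = μ_s N, so μ_s,min = 196.9/206 = 0.956.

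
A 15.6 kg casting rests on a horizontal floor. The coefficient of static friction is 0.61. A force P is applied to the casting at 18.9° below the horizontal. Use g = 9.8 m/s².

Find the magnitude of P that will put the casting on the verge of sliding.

N = m g + P sin α (the push presses the casting into the horizontal floor).
At impending slip, P cos α = μ_s N = μ_s (m g + P sin α).
Solving: P (cos α − μ_s sin α) = μ_s m g → P = 0.61×153/(cos 18.9° − 0.61 sin 18.9°) = 93.3/0.7485 = 125 N.

P ≈ 125 N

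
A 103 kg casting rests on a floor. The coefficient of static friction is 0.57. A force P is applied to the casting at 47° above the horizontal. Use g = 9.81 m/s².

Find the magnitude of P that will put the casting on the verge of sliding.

N = m g − P sin α (the pull lifts the casting).
At impending slip, P cos α = μ_s N = μ_s (m g − P sin α).
Solving: P (cos α + μ_s sin α) = μ_s m g → P = 0.57×1010/(cos 47° + 0.57 sin 47°) = 576/1.099 = 524 N.

P ≈ 524 N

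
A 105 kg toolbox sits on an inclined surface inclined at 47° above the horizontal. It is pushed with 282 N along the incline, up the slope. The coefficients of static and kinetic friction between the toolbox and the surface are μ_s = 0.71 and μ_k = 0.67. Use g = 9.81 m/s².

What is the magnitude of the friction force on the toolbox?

f ≈ 471 N (up the incline)

Perpendicular to the surface, N = m g cos θ = 105·9.81·cos 47° = 702.5 N.
Parallel to the incline, ΣF = 0 gives f = m g sin θ − P = 753.3 − 282 = 471.3 N (up-slope positive).
Static friction can supply at most μ_s N = 498.8 N.
Since |471.3| ≤ 498.8 N, static friction is sufficient; f equals the required value, not μ_s N.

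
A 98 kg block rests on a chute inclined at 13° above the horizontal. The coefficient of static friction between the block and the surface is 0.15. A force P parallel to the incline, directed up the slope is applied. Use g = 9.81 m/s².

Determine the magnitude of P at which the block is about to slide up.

At impending motion up the slope, friction acts down-slope at its limit: f = μ_s N.
P is parallel to the surface, so N = m g cos θ = 937 N.
Along the incline: P = m g sin θ + μ_s N = 216 + 0.15×937 = 357 N.

P ≈ 357 N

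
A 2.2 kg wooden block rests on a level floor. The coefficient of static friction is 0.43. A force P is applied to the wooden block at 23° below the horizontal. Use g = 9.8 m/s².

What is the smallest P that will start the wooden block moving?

N = m g + P sin α (the push presses the wooden block into the level floor).
At impending slip, P cos α = μ_s N = μ_s (m g + P sin α).
Solving: P (cos α − μ_s sin α) = μ_s m g → P = 0.43×21.6/(cos 23° − 0.43 sin 23°) = 9.27/0.7525 = 12.3 N.

P ≈ 12.3 N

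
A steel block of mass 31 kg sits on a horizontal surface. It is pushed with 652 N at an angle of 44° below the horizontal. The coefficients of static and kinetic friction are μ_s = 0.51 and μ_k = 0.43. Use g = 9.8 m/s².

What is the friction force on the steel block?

f ≈ 325 N

The vertical component of P adds to the normal force: N = m g + P sin α = 303.8 + 452.9 = 756.7 N.
Horizontally, friction must balance P cos α = 469 N.
μ_s N = 0.51 × 756.7 = 385.9 N.
The required friction exceeds μ_s N, so the steel block moves and f = μ_k N = 325 N.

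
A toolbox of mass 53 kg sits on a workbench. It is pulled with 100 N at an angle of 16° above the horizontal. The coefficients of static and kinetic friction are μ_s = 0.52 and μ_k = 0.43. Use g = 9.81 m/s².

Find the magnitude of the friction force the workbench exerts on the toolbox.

The vertical component of P reduces the normal force: N = m g − P sin α = 519.9 − 27.56 = 492.4 N.
For equilibrium, f = P cos α = 100×cos 16° = 96.13 N.
μ_s N = 0.52 × 492.4 = 256 N.
Since 96.13 N does not exceed the limit, the toolbox stays at rest and f = 96.1 N.

f ≈ 96.1 N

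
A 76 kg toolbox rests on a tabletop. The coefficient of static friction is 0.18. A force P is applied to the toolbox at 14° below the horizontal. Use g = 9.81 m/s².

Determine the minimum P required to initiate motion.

N = m g + P sin α (the push presses the toolbox into the tabletop).
At impending slip, P cos α = μ_s N = μ_s (m g + P sin α).
Solving: P (cos α − μ_s sin α) = μ_s m g → P = 0.18×746/(cos 14° − 0.18 sin 14°) = 134/0.9267 = 145 N.

P ≈ 145 N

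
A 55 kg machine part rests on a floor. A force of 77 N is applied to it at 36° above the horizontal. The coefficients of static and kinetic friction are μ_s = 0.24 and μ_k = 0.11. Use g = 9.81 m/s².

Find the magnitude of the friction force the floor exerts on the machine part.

Vertical equilibrium gives N = m g − P sin α = 494.3 N.
For equilibrium, f = P cos α = 77×cos 36° = 62.29 N.
The static-friction limit is μ_s N = 118.6 N.
Since 62.29 N does not exceed the limit, the machine part stays at rest and f = 62.3 N.

f ≈ 62.3 N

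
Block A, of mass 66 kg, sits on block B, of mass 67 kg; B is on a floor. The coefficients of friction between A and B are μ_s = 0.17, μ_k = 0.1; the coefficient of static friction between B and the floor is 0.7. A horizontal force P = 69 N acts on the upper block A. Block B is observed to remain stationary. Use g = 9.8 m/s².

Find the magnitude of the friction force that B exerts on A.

The normal force B exerts on A is simply A's weight, N₁ = 646.8 N.
So the A–B interface can sustain at most μ_s N₁ = 110 N of static friction.
P = 69 N is within that limit, so A and B move together (both at rest); the A–B friction is simply f₁ = P = 69 N.
By Newton's third law B feels 69 N forward from A. With B stationary, the floor's static friction on B balances it: f₂ = 69 N (well within μ_s(m_A+m_B)g = 912.4 N).

f ≈ 69 N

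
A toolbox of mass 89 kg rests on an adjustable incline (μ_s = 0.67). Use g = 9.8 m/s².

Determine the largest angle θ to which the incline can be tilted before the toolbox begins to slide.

θ_max ≈ 33.8°

At the slip threshold, m g sin θ = μ_s · m g cos θ, so tan θ = μ_s.
θ_max = arctan(0.67) = 33.8°.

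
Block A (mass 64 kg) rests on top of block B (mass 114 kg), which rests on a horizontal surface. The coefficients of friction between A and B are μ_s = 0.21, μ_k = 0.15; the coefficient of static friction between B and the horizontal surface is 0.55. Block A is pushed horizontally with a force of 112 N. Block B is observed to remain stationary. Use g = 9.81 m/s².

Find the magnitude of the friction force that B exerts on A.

The normal force B exerts on A is simply A's weight, N₁ = 627.8 N.
So the A–B interface can sustain at most μ_s N₁ = 131.8 N of static friction.
Since P = 112 N ≤ 131.8 N, A does not slip on B; friction on A equals P = 112 N.
By Newton's third law B feels 112 N forward from A. With B stationary, the floor's static friction on B balances it: f₂ = 112 N (well within μ_s(m_A+m_B)g = 960.4 N).

f ≈ 112 N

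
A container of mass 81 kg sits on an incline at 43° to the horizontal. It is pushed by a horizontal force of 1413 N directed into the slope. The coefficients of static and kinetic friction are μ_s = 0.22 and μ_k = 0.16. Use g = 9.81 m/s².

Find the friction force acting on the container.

Normal direction: N = m g cos θ + P sin θ = 1545 N.
Parallel to the incline: P cos θ − m g sin θ = 1033 − 541.9 = 491.5 N; the friction needed to balance this is 491.5 N acting down the slope.
The limit of static friction is μ_s N = 339.9 N.
The required 491.5 N exceeds the static limit, so the container slides up-slope and f = μ_k N = 0.16×1545 = 247 N.

f ≈ 247 N (down the incline)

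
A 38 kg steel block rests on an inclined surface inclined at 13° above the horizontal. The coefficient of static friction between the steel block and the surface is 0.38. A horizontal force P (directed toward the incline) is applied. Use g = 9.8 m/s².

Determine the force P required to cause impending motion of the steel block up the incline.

At impending motion up the slope, friction acts down-slope at its limit: f = μ_s N.
Perpendicular to the incline: N = m g cos θ + P sin θ.
Along the incline: P cos θ = m g sin θ + μ_s N = m g sin θ + μ_s (m g cos θ + P sin θ).
Solving, P (cos θ − μ_s sin θ) = m g (sin θ + μ_s cos θ), so P = 38×9.8×(sin 13° + 0.38 cos 13°)/(cos 13° − 0.38 sin 13°) = 372×0.5952/0.8889 = 249 N.

P ≈ 249 N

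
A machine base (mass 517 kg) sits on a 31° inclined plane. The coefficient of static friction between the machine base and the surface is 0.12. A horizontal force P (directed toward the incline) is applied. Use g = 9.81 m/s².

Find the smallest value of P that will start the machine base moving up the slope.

At impending motion up the slope, friction acts down-slope at its limit: f = μ_s N.
Perpendicular to the incline: N = m g cos θ + P sin θ.
Along the incline: P cos θ = m g sin θ + μ_s N = m g sin θ + μ_s (m g cos θ + P sin θ).
Solving, P (cos θ − μ_s sin θ) = m g (sin θ + μ_s cos θ), so P = 517×9.81×(sin 31° + 0.12 cos 31°)/(cos 31° − 0.12 sin 31°) = 5070×0.6179/0.7954 = 3940 N.

P ≈ 3940 N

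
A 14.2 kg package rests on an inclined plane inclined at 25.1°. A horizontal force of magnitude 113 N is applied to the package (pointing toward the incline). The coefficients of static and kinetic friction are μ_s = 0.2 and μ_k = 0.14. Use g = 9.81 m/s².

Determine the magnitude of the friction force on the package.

Normal direction: N = m g cos θ + P sin θ = 174.1 N.
Along the incline, the net driving force (taking up-slope positive) is P cos θ − m g sin θ = 102.3 − 59.09 = 43.24 N, so equilibrium requires friction f = -43.24 N (down-slope).
The limit of static friction is μ_s N = 34.82 N.
|f_req| = 43.24 > 34.82 N → the package slides up the incline; f = μ_k N = 0.14 × 174.1 = 24.4 N.

f ≈ 24.4 N (down the incline)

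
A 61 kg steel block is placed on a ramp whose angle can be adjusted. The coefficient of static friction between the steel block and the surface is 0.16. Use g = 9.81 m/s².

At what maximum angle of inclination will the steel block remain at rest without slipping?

θ_max ≈ 9.09°

At the slip threshold, m g sin θ = μ_s · m g cos θ, so tan θ = μ_s.
θ_max = arctan(0.16) = 9.09°.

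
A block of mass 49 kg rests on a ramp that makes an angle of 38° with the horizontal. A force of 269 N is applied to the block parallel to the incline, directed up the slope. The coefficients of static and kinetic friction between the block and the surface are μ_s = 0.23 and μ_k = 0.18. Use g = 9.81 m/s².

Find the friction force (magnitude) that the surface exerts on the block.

Perpendicular to the surface, N = m g cos θ = 49·9.81·cos 38° = 378.8 N.
The friction needed for equilibrium is m g sin θ − P = 295.9 − 269 = 26.94 N, measured positive up-slope.
The static-friction ceiling is μ_s N = 0.23 × 378.8 = 87.12 N.
Since |26.94| ≤ 87.12 N, no slip — friction simply equals what equilibrium demands.

f ≈ 26.9 N (up the incline)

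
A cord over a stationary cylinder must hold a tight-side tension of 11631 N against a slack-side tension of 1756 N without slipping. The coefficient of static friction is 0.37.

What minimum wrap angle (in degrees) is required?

β_min ≈ 293°

T₂/T₁ = e^{μβ} → β = ln(T₂/T₁)/μ.
β = ln(11631/1756)/0.37 = 1.891/0.37 = 5.11 rad.
In degrees: β = 5.11 × 180/π = 293°.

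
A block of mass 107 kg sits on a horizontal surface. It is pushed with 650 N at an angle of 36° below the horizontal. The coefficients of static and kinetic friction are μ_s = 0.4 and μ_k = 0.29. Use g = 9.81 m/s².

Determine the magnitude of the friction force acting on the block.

N = m g + P sin α = 1050 + 650×sin 36° = 1432 N.
For equilibrium, f = P cos α = 650×cos 36° = 525.9 N.
μ_s N = 0.4 × 1432 = 572.7 N.
525.9 ≤ 572.7 N → static; friction equals the required 526 N.

f ≈ 526 N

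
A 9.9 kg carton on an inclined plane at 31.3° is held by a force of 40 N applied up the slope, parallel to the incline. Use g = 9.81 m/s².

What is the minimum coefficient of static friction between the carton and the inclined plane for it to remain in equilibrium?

N = m g cos θ = 82.98 N.
Friction must make up the shortfall along the incline: f = m g sin θ − P = 50.46 − 40 = 10.46 N.
At the threshold f = μ_s N, so μ_s,min = 10.46/82.98 = 0.126.

μ_s,min ≈ 0.126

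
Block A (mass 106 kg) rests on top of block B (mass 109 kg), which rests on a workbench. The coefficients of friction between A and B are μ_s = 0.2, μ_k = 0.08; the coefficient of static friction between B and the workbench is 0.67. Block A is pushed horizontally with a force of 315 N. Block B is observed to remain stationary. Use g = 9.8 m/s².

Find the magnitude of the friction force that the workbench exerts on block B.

The normal force B exerts on A is simply A's weight, N₁ = 1039 N.
So the A–B interface can sustain at most μ_s N₁ = 207.8 N of static friction.
P = 315 N exceeds that limit, so A slips over B and the interface friction becomes kinetic: f₁ = μ_k N₁ = 0.08×1039 = 83.1 N.
By Newton's third law B feels 83.1 N forward from A. With B stationary, the floor's static friction on B balances it: f₂ = 83.1 N (well within μ_s(m_A+m_B)g = 1412 N).

f ≈ 83.1 N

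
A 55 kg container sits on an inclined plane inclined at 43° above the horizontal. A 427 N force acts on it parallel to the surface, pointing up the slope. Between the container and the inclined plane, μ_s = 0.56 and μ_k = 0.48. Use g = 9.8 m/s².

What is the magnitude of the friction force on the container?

Perpendicular to the surface, N = m g cos θ = 55·9.8·cos 43° = 394.2 N.
For equilibrium along the incline the friction force must supply f = m g sin θ − P = 367.6 − 427 = -59.4 N (positive meaning up-slope).
Static friction can supply at most μ_s N = 220.8 N.
Since |-59.4| ≤ 220.8 N, the container remains in static equilibrium and friction takes exactly the required value.

f ≈ 59.4 N (down the incline)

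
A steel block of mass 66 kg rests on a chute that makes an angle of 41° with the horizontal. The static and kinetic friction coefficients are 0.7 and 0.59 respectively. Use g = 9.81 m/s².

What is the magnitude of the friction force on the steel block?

Normal force: N = m g cos θ = 66 × 9.81 × cos 41° = 488.6 N.
Along the slope the weight component is m g sin θ = 424.8 N; friction must supply exactly this, acting up-slope.
Maximum static friction available: μ_s N = 0.7 × 488.6 = 342.1 N.
Since |424.8| > 342.1 N, static friction cannot hold it; the steel block slides down the incline and kinetic friction applies: f = μ_k N = 0.59 × 488.6 = 288 N.

f ≈ 288 N (up the incline)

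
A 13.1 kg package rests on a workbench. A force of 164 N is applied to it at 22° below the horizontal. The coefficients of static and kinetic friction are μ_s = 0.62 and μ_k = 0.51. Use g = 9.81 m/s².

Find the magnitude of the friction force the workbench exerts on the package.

N = m g + P sin α = 128.5 + 164×sin 22° = 189.9 N.
The horizontal driving force is P cos α = 152.1 N, so equilibrium needs friction f = 152.1 N.
The static-friction limit is μ_s N = 117.8 N.
The required friction exceeds μ_s N, so the package moves and f = μ_k N = 96.9 N.

f ≈ 96.9 N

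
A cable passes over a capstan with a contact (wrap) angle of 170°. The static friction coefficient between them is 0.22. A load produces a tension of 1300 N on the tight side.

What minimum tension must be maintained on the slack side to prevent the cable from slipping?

Capstan equation at impending slip: T_tight/T_slack = e^{μβ}.
β = 170° = 2.967 rad; e^{μβ} = e^{0.22×2.967} = 1.921.
T_slack = T_tight / e^{μβ} = 1300 / 1.921 = 677 N.

T_min ≈ 677 N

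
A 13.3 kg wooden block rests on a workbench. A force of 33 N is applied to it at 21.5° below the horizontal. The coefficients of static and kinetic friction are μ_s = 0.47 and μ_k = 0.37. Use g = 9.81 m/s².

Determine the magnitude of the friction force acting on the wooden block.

f ≈ 30.7 N

The vertical component of P adds to the normal force: N = m g + P sin α = 130.5 + 12.09 = 142.6 N.
Horizontally, friction must balance P cos α = 30.7 N.
μ_s N = 0.47 × 142.6 = 67.01 N.
30.7 ≤ 67.01 N → static; friction equals the required 30.7 N.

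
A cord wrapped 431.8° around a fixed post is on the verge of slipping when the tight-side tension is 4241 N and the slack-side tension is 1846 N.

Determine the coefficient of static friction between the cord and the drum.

μ ≈ 0.11

T₂/T₁ = e^{μβ} → μ = ln(T₂/T₁)/β.
β = 431.8° = 7.536 rad.
μ = ln(4241/1846)/7.536 = ln(2.297)/7.536 = 0.11.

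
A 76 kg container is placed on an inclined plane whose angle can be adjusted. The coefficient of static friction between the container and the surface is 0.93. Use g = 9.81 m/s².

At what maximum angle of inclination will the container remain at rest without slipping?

θ_max ≈ 42.9°

At the slip threshold, m g sin θ = μ_s · m g cos θ, so tan θ = μ_s.
θ_max = arctan(0.93) = 42.9°.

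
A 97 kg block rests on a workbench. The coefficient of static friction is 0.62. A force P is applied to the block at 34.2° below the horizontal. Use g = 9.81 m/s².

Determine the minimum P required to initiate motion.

N = m g + P sin α (the push presses the block into the workbench).
At impending slip, P cos α = μ_s N = μ_s (m g + P sin α).
Solving: P (cos α − μ_s sin α) = μ_s m g → P = 0.62×952/(cos 34.2° − 0.62 sin 34.2°) = 590/0.4786 = 1230 N.

P ≈ 1230 N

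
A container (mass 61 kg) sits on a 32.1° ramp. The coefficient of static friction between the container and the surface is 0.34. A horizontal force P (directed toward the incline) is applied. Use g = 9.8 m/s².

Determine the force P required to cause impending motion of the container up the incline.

At impending motion up the slope, friction acts down-slope at its limit: f = μ_s N.
Perpendicular to the incline: N = m g cos θ + P sin θ.
Along the incline: P cos θ = m g sin θ + μ_s N = m g sin θ + μ_s (m g cos θ + P sin θ).
Solving, P (cos θ − μ_s sin θ) = m g (sin θ + μ_s cos θ), so P = 61×9.8×(sin 32.1° + 0.34 cos 32.1°)/(cos 32.1° − 0.34 sin 32.1°) = 598×0.8194/0.6664 = 735 N.

P ≈ 735 N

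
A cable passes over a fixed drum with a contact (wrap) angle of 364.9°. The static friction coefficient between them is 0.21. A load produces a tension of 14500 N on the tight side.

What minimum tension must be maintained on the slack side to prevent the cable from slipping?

Capstan equation at impending slip: T_tight/T_slack = e^{μβ}.
β = 364.9° = 6.369 rad; e^{μβ} = e^{0.21×6.369} = 3.809.
T_slack = T_tight / e^{μβ} = 14500 / 3.809 = 3810 N.

T_min ≈ 3810 N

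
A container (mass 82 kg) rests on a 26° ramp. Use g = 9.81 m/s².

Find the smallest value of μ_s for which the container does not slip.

At the slip threshold m g sin θ = μ_s m g cos θ, so μ_s,min = tan θ.
μ_s,min = tan 26° = 0.488.

μ_s,min ≈ 0.488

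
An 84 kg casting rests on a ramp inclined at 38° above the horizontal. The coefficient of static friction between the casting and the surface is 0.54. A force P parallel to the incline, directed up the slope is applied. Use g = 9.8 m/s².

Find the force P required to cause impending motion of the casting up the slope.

At impending motion up the slope, friction acts down-slope at its limit: f = μ_s N.
P is parallel to the surface, so N = m g cos θ = 649 N.
Along the incline: P = m g sin θ + μ_s N = 507 + 0.54×649 = 857 N.

P ≈ 857 N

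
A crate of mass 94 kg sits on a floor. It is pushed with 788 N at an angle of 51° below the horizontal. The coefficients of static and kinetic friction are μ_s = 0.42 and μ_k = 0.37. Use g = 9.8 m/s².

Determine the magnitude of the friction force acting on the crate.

f ≈ 496 N

The vertical component of P adds to the normal force: N = m g + P sin α = 921.2 + 612.4 = 1534 N.
The horizontal driving force is P cos α = 495.9 N, so equilibrium needs friction f = 495.9 N.
The static-friction limit is μ_s N = 644.1 N.
Since 495.9 N does not exceed the limit, the crate stays at rest and f = 496 N.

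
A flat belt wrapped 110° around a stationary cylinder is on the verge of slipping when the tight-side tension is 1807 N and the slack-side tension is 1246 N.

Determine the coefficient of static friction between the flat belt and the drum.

T₂/T₁ = e^{μβ} → μ = ln(T₂/T₁)/β.
β = 110° = 1.92 rad.
μ = ln(1807/1246)/1.92 = ln(1.45)/1.92 = 0.194.

μ ≈ 0.194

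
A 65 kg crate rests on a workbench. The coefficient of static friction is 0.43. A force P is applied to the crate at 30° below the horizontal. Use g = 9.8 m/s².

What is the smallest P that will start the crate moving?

N = m g + P sin α (the push presses the crate into the workbench).
At impending slip, P cos α = μ_s N = μ_s (m g + P sin α).
Solving: P (cos α − μ_s sin α) = μ_s m g → P = 0.43×637/(cos 30° − 0.43 sin 30°) = 274/0.651 = 421 N.

P ≈ 421 N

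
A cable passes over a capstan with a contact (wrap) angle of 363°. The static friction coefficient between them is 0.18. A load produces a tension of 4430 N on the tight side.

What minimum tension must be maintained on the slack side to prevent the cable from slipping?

Capstan equation at impending slip: T_tight/T_slack = e^{μβ}.
β = 363° = 6.336 rad; e^{μβ} = e^{0.18×6.336} = 3.128.
T_slack = T_tight / e^{μβ} = 4430 / 3.128 = 1420 N.

T_min ≈ 1420 N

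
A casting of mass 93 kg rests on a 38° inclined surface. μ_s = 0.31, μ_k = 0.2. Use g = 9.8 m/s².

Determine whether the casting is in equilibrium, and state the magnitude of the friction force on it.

f ≈ 144 N

N = m g cos θ = 718 N.
Down-slope weight component: m g sin θ = 561 N.
μ_s N = 223 N.
561 > 223 N, so it slides; kinetic friction f = μ_k N = 0.2×718 = 144 N.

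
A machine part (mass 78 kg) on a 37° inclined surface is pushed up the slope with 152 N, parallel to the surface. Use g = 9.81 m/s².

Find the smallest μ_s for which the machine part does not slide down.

μ_s,min ≈ 0.505

N = m g cos θ = 611.1 N.
Friction must make up the shortfall along the incline: f = m g sin θ − P = 460.5 − 152 = 308.5 N.
At the threshold f = μ_s N, so μ_s,min = 308.5/611.1 = 0.505.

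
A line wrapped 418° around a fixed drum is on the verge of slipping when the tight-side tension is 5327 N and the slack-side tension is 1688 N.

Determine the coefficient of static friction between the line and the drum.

T₂/T₁ = e^{μβ} → μ = ln(T₂/T₁)/β.
β = 418° = 7.295 rad.
μ = ln(5327/1688)/7.295 = ln(3.156)/7.295 = 0.158.

μ ≈ 0.158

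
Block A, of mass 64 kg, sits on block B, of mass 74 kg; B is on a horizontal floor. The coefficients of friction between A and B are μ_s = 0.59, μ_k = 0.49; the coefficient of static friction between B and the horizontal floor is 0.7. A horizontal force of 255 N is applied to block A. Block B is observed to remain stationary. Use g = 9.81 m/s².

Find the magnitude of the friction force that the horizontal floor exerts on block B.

f ≈ 255 N

The normal force B exerts on A is simply A's weight, N₁ = 627.8 N.
So the A–B interface can sustain at most μ_s N₁ = 370.4 N of static friction.
Since P = 255 N ≤ 370.4 N, A does not slip on B; friction on A equals P = 255 N.
By Newton's third law B feels 255 N forward from A. With B stationary, the floor's static friction on B balances it: f₂ = 255 N (well within μ_s(m_A+m_B)g = 947.6 N).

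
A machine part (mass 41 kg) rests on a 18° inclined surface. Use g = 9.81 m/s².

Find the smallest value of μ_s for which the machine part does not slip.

μ_s,min ≈ 0.325

At the slip threshold m g sin θ = μ_s m g cos θ, so μ_s,min = tan θ.
μ_s,min = tan 18° = 0.325.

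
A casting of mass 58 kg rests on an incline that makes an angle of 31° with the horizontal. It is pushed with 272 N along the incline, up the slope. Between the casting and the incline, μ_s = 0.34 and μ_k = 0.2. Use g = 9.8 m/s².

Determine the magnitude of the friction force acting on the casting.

Perpendicular to the surface, N = m g cos θ = 58·9.8·cos 31° = 487.2 N.
The friction needed for equilibrium is m g sin θ − P = 292.7 − 272 = 20.75 N, measured positive up-slope.
Maximum static friction available: μ_s N = 0.34 × 487.2 = 165.7 N.
Since |20.75| ≤ 165.7 N, the casting remains in static equilibrium and friction takes exactly the required value.

f ≈ 20.7 N (up the incline)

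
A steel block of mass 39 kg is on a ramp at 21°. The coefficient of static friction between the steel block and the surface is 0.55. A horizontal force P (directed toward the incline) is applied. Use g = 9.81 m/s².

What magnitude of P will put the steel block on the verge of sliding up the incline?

At impending motion up the slope, friction acts down-slope at its limit: f = μ_s N.
Perpendicular to the incline: N = m g cos θ + P sin θ.
Along the incline: P cos θ = m g sin θ + μ_s N = m g sin θ + μ_s (m g cos θ + P sin θ).
Solving, P (cos θ − μ_s sin θ) = m g (sin θ + μ_s cos θ), so P = 39×9.81×(sin 21° + 0.55 cos 21°)/(cos 21° − 0.55 sin 21°) = 383×0.8718/0.7365 = 453 N.

P ≈ 453 N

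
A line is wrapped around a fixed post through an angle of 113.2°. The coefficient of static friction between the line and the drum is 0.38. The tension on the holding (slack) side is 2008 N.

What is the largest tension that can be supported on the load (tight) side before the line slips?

At impending slip the capstan equation gives T₂/T₁ = e^{μβ} with β in radians.
β = 113.2° × π/180 = 1.976 rad.
e^{μβ} = e^{0.38×1.976} = 2.119.
T₂ = T₁ · e^{μβ} = 2008 × 2.119 = 4250 N.

T_max ≈ 4250 N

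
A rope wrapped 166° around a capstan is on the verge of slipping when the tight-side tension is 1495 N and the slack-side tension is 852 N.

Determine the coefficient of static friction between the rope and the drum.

T₂/T₁ = e^{μβ} → μ = ln(T₂/T₁)/β.
β = 166° = 2.897 rad.
μ = ln(1495/852)/2.897 = ln(1.755)/2.897 = 0.194.

μ ≈ 0.194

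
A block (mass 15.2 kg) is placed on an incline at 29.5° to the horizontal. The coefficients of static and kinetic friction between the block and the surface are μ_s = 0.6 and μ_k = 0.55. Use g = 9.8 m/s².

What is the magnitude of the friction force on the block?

f ≈ 73.4 N (up the incline)

Perpendicular to the surface, N = m g cos θ = 15.2·9.8·cos 29.5° = 129.6 N.
Along the slope the weight component is m g sin θ = 73.35 N; friction must supply exactly this, acting up-slope.
Static friction can supply at most μ_s N = 77.79 N.
Since |73.35| ≤ 77.79 N, no slip — friction simply equals what equilibrium demands.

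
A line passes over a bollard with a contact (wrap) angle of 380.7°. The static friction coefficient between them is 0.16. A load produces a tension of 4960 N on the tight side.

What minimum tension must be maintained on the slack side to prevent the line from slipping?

Capstan equation at impending slip: T_tight/T_slack = e^{μβ}.
β = 380.7° = 6.644 rad; e^{μβ} = e^{0.16×6.644} = 2.895.
T_slack = T_tight / e^{μβ} = 4960 / 2.895 = 1710 N.

T_min ≈ 1710 N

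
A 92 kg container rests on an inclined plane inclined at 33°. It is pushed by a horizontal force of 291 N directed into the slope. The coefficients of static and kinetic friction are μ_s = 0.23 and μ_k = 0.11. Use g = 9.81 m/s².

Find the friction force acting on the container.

f ≈ 101 N (up the incline)

Resolve perpendicular to the incline: N = m g cos θ + P sin θ = 92×9.81×cos 33° + 291×sin 33° = 915.4 N.
Along the incline, the net driving force (taking up-slope positive) is P cos θ − m g sin θ = 244.1 − 491.5 = -247.5 N, so equilibrium requires friction f = 247.5 N (up-slope).
The limit of static friction is μ_s N = 210.5 N.
The required 247.5 N exceeds the static limit, so the container slides down-slope and f = μ_k N = 0.11×915.4 = 101 N.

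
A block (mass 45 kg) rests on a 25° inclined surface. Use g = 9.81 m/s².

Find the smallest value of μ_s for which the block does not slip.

At the slip threshold m g sin θ = μ_s m g cos θ, so μ_s,min = tan θ.
μ_s,min = tan 25° = 0.466.

μ_s,min ≈ 0.466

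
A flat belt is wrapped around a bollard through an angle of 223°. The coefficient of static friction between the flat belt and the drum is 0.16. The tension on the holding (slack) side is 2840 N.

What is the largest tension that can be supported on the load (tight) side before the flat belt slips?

T_max ≈ 5290 N

At impending slip the capstan equation gives T₂/T₁ = e^{μβ} with β in radians.
β = 223° × π/180 = 3.892 rad.
e^{μβ} = e^{0.16×3.892} = 1.864.
T₂ = T₁ · e^{μβ} = 2840 × 1.864 = 5290 N.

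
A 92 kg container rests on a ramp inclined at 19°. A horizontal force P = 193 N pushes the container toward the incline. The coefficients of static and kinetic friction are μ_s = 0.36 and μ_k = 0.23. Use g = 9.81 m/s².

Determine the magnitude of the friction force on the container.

Resolve perpendicular to the incline: N = m g cos θ + P sin θ = 92×9.81×cos 19° + 193×sin 19° = 916.2 N.
Along the incline, the net driving force (taking up-slope positive) is P cos θ − m g sin θ = 182.5 − 293.8 = -111.3 N, so equilibrium requires friction f = 111.3 N (up-slope).
Maximum static friction: μ_s N = 0.36 × 916.2 = 329.8 N.
Since 111.3 N is within the 329.8 N limit, the container stays put and friction is exactly 111 N.

f ≈ 111 N (up the incline)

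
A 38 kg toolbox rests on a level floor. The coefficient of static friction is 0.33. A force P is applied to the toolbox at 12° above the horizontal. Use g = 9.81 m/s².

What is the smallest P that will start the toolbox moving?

N = m g − P sin α (the pull lifts the toolbox).
At impending slip, P cos α = μ_s N = μ_s (m g − P sin α).
Solving: P (cos α + μ_s sin α) = μ_s m g → P = 0.33×373/(cos 12° + 0.33 sin 12°) = 123/1.047 = 118 N.

P ≈ 118 N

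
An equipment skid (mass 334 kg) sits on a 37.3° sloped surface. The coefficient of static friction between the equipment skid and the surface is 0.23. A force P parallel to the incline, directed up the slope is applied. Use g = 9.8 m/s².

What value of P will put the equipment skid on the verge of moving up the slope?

P ≈ 2580 N

At impending motion up the slope, friction acts down-slope at its limit: f = μ_s N.
P is parallel to the surface, so N = m g cos θ = 2600 N.
Along the incline: P = m g sin θ + μ_s N = 1980 + 0.23×2600 = 2580 N.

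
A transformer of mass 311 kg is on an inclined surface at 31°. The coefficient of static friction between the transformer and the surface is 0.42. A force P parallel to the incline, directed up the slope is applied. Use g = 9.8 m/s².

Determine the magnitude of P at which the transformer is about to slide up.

At impending motion up the slope, friction acts down-slope at its limit: f = μ_s N.
P is parallel to the surface, so N = m g cos θ = 2610 N.
Along the incline: P = m g sin θ + μ_s N = 1570 + 0.42×2610 = 2670 N.

P ≈ 2670 N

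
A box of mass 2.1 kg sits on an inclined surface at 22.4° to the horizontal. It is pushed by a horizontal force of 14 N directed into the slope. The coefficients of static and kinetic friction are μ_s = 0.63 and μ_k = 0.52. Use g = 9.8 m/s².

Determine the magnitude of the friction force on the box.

f ≈ 5.1 N (down the incline)

The horizontal push has a component P sin θ into the surface, so N = m g cos θ + P sin θ = 19.03 + 5.335 = 24.36 N.
Along the incline, the net driving force (taking up-slope positive) is P cos θ − m g sin θ = 12.94 − 7.842 = 5.101 N, so equilibrium requires friction f = -5.101 N (down-slope).
Maximum static friction: μ_s N = 0.63 × 24.36 = 15.35 N.
|f_req| = 5.101 ≤ 15.35 N → the box is in equilibrium; friction equals the required value.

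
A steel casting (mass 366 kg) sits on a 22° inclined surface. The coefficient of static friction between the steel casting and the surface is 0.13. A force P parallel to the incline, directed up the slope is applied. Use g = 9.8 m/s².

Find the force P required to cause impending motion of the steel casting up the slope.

At impending motion up the slope, friction acts down-slope at its limit: f = μ_s N.
P is parallel to the surface, so N = m g cos θ = 3330 N.
Along the incline: P = m g sin θ + μ_s N = 1340 + 0.13×3330 = 1780 N.

P ≈ 1780 N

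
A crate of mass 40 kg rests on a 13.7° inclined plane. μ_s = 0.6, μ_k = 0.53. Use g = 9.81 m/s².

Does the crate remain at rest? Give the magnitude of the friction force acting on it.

f ≈ 92.9 N

N = m g cos θ = 381 N.
Down-slope weight component: m g sin θ = 92.9 N.
μ_s N = 229 N.
92.9 ≤ 229 N, so it stays put; friction = 92.9 N.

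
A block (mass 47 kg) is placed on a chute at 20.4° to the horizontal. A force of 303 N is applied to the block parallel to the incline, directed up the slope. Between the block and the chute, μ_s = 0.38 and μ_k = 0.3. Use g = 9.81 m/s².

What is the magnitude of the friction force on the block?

The normal reaction is N = m g cos θ = 432.2 N.
For equilibrium along the incline the friction force must supply f = m g sin θ − P = 160.7 − 303 = -142.3 N (positive meaning up-slope).
Maximum static friction available: μ_s N = 0.38 × 432.2 = 164.2 N.
Since |-142.3| ≤ 164.2 N, the block remains in static equilibrium and friction takes exactly the required value.

f ≈ 142 N (down the incline)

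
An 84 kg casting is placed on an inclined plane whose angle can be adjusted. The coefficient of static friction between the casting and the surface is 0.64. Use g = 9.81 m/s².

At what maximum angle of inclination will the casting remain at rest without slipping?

At the slip threshold, m g sin θ = μ_s · m g cos θ, so tan θ = μ_s.
θ_max = arctan(0.64) = 32.6°.

θ_max ≈ 32.6°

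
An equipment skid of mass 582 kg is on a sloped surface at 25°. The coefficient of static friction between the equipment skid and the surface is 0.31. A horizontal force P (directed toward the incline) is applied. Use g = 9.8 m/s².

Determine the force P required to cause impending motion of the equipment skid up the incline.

At impending motion up the slope, friction acts down-slope at its limit: f = μ_s N.
Perpendicular to the incline: N = m g cos θ + P sin θ.
Along the incline: P cos θ = m g sin θ + μ_s N = m g sin θ + μ_s (m g cos θ + P sin θ).
Solving, P (cos θ − μ_s sin θ) = m g (sin θ + μ_s cos θ), so P = 582×9.8×(sin 25° + 0.31 cos 25°)/(cos 25° − 0.31 sin 25°) = 5700×0.7036/0.7753 = 5180 N.

P ≈ 5180 N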